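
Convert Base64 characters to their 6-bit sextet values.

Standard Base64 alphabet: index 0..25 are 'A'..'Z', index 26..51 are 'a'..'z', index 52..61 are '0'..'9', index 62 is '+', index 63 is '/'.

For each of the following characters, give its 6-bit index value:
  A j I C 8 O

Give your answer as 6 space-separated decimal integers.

Answer: 0 35 8 2 60 14

Derivation:
'A': A..Z range, ord('A') − ord('A') = 0
'j': a..z range, 26 + ord('j') − ord('a') = 35
'I': A..Z range, ord('I') − ord('A') = 8
'C': A..Z range, ord('C') − ord('A') = 2
'8': 0..9 range, 52 + ord('8') − ord('0') = 60
'O': A..Z range, ord('O') − ord('A') = 14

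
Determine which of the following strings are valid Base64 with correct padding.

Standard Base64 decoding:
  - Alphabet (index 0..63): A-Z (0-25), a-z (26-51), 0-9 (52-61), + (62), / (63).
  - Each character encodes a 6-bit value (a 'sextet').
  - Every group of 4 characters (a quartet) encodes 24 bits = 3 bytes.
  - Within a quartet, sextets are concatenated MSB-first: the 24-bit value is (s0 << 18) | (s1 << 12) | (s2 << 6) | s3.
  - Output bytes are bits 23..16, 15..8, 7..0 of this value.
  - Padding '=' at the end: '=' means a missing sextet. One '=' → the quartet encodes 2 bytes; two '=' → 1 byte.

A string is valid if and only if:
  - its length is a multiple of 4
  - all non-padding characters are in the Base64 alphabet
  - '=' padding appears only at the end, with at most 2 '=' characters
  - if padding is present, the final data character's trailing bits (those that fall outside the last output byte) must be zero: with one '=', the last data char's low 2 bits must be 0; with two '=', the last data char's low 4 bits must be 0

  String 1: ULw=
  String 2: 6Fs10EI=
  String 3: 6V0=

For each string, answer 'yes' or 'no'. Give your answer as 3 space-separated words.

String 1: 'ULw=' → valid
String 2: '6Fs10EI=' → valid
String 3: '6V0=' → valid

Answer: yes yes yes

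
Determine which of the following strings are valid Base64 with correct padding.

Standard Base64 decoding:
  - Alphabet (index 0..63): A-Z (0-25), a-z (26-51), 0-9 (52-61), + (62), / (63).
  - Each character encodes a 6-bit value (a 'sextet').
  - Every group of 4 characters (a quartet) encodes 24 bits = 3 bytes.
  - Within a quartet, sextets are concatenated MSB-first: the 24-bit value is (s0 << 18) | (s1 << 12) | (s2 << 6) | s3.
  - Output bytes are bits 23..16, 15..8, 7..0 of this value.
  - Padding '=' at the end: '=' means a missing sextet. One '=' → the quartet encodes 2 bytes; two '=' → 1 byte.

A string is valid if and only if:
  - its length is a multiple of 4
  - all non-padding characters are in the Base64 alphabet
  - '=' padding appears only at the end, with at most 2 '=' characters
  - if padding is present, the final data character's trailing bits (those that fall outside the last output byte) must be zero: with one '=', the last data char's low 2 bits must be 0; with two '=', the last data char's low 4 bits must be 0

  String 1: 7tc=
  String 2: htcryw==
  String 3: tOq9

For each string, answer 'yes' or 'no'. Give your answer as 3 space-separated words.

Answer: yes yes yes

Derivation:
String 1: '7tc=' → valid
String 2: 'htcryw==' → valid
String 3: 'tOq9' → valid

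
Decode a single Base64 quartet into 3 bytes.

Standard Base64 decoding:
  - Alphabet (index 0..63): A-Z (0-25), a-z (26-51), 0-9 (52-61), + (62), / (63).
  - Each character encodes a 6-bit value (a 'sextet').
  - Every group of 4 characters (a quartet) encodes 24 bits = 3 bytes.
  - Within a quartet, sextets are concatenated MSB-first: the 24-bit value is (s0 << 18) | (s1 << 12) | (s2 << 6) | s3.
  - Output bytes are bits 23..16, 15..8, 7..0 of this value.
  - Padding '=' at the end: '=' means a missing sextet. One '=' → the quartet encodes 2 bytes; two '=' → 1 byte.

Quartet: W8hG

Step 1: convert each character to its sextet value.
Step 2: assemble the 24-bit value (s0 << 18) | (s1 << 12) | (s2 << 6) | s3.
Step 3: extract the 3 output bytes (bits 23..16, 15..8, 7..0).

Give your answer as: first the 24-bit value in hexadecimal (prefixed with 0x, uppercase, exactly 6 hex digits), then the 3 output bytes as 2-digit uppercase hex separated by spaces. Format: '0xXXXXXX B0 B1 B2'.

Answer: 0x5BC846 5B C8 46

Derivation:
Sextets: W=22, 8=60, h=33, G=6
24-bit: (22<<18) | (60<<12) | (33<<6) | 6
      = 0x580000 | 0x03C000 | 0x000840 | 0x000006
      = 0x5BC846
Bytes: (v>>16)&0xFF=5B, (v>>8)&0xFF=C8, v&0xFF=46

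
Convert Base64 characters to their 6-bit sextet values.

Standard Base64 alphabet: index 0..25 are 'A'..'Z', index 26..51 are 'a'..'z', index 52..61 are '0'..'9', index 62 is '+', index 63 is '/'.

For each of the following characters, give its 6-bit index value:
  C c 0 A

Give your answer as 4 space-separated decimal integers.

'C': A..Z range, ord('C') − ord('A') = 2
'c': a..z range, 26 + ord('c') − ord('a') = 28
'0': 0..9 range, 52 + ord('0') − ord('0') = 52
'A': A..Z range, ord('A') − ord('A') = 0

Answer: 2 28 52 0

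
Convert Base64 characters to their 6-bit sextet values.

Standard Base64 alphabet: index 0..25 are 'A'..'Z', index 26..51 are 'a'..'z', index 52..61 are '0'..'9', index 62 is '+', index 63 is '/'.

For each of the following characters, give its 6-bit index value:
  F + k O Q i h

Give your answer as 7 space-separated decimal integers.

Answer: 5 62 36 14 16 34 33

Derivation:
'F': A..Z range, ord('F') − ord('A') = 5
'+': index 62
'k': a..z range, 26 + ord('k') − ord('a') = 36
'O': A..Z range, ord('O') − ord('A') = 14
'Q': A..Z range, ord('Q') − ord('A') = 16
'i': a..z range, 26 + ord('i') − ord('a') = 34
'h': a..z range, 26 + ord('h') − ord('a') = 33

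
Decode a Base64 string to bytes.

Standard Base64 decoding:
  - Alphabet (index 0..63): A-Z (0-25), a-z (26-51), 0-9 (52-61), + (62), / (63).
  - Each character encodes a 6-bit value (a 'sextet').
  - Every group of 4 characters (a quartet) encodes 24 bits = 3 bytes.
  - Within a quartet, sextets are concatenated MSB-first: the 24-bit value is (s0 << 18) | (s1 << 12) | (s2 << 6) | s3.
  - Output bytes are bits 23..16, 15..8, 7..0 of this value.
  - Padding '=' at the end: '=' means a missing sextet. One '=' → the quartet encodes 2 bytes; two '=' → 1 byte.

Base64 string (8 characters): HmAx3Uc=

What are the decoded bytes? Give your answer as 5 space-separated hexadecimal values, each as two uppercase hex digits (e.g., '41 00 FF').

Answer: 1E 60 31 DD 47

Derivation:
After char 0 ('H'=7): chars_in_quartet=1 acc=0x7 bytes_emitted=0
After char 1 ('m'=38): chars_in_quartet=2 acc=0x1E6 bytes_emitted=0
After char 2 ('A'=0): chars_in_quartet=3 acc=0x7980 bytes_emitted=0
After char 3 ('x'=49): chars_in_quartet=4 acc=0x1E6031 -> emit 1E 60 31, reset; bytes_emitted=3
After char 4 ('3'=55): chars_in_quartet=1 acc=0x37 bytes_emitted=3
After char 5 ('U'=20): chars_in_quartet=2 acc=0xDD4 bytes_emitted=3
After char 6 ('c'=28): chars_in_quartet=3 acc=0x3751C bytes_emitted=3
Padding '=': partial quartet acc=0x3751C -> emit DD 47; bytes_emitted=5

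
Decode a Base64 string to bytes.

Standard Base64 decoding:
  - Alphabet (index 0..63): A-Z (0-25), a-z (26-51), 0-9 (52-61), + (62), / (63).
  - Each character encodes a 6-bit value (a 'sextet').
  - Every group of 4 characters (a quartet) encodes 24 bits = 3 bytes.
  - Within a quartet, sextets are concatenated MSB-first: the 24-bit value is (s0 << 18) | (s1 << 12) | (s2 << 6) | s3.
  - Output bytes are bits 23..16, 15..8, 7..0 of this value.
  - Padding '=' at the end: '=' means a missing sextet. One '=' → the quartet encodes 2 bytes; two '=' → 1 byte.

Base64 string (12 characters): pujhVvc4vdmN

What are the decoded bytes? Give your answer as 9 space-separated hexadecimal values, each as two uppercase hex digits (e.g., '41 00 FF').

After char 0 ('p'=41): chars_in_quartet=1 acc=0x29 bytes_emitted=0
After char 1 ('u'=46): chars_in_quartet=2 acc=0xA6E bytes_emitted=0
After char 2 ('j'=35): chars_in_quartet=3 acc=0x29BA3 bytes_emitted=0
After char 3 ('h'=33): chars_in_quartet=4 acc=0xA6E8E1 -> emit A6 E8 E1, reset; bytes_emitted=3
After char 4 ('V'=21): chars_in_quartet=1 acc=0x15 bytes_emitted=3
After char 5 ('v'=47): chars_in_quartet=2 acc=0x56F bytes_emitted=3
After char 6 ('c'=28): chars_in_quartet=3 acc=0x15BDC bytes_emitted=3
After char 7 ('4'=56): chars_in_quartet=4 acc=0x56F738 -> emit 56 F7 38, reset; bytes_emitted=6
After char 8 ('v'=47): chars_in_quartet=1 acc=0x2F bytes_emitted=6
After char 9 ('d'=29): chars_in_quartet=2 acc=0xBDD bytes_emitted=6
After char 10 ('m'=38): chars_in_quartet=3 acc=0x2F766 bytes_emitted=6
After char 11 ('N'=13): chars_in_quartet=4 acc=0xBDD98D -> emit BD D9 8D, reset; bytes_emitted=9

Answer: A6 E8 E1 56 F7 38 BD D9 8D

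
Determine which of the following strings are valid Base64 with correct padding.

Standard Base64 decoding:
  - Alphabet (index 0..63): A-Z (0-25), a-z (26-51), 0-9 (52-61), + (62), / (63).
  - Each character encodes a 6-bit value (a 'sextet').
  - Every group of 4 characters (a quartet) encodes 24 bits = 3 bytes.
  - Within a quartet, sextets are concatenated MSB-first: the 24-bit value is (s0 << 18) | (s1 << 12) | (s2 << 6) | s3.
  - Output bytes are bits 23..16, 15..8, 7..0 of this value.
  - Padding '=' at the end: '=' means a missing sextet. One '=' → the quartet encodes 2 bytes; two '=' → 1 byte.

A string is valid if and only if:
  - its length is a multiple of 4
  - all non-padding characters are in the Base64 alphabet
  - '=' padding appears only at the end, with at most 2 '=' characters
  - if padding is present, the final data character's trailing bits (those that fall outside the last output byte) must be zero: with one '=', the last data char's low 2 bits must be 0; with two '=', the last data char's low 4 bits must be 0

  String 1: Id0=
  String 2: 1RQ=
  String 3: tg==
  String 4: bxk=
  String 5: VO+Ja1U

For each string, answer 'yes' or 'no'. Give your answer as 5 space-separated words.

Answer: yes yes yes yes no

Derivation:
String 1: 'Id0=' → valid
String 2: '1RQ=' → valid
String 3: 'tg==' → valid
String 4: 'bxk=' → valid
String 5: 'VO+Ja1U' → invalid (len=7 not mult of 4)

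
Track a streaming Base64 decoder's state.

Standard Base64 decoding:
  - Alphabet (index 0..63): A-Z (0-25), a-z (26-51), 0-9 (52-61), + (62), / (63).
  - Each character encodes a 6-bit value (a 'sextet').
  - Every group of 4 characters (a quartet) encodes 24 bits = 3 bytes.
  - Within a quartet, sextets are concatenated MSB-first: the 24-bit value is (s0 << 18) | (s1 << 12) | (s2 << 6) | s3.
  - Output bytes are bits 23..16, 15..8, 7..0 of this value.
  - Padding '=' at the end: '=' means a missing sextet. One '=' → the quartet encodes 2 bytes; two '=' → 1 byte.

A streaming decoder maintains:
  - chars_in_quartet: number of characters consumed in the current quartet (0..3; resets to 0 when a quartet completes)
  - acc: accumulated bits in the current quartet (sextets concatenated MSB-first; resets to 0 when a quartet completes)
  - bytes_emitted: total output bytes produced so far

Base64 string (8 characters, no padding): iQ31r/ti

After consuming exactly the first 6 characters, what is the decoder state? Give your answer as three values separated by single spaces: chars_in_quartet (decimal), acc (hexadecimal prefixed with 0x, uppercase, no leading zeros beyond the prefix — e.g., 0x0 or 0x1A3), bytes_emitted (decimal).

Answer: 2 0xAFF 3

Derivation:
After char 0 ('i'=34): chars_in_quartet=1 acc=0x22 bytes_emitted=0
After char 1 ('Q'=16): chars_in_quartet=2 acc=0x890 bytes_emitted=0
After char 2 ('3'=55): chars_in_quartet=3 acc=0x22437 bytes_emitted=0
After char 3 ('1'=53): chars_in_quartet=4 acc=0x890DF5 -> emit 89 0D F5, reset; bytes_emitted=3
After char 4 ('r'=43): chars_in_quartet=1 acc=0x2B bytes_emitted=3
After char 5 ('/'=63): chars_in_quartet=2 acc=0xAFF bytes_emitted=3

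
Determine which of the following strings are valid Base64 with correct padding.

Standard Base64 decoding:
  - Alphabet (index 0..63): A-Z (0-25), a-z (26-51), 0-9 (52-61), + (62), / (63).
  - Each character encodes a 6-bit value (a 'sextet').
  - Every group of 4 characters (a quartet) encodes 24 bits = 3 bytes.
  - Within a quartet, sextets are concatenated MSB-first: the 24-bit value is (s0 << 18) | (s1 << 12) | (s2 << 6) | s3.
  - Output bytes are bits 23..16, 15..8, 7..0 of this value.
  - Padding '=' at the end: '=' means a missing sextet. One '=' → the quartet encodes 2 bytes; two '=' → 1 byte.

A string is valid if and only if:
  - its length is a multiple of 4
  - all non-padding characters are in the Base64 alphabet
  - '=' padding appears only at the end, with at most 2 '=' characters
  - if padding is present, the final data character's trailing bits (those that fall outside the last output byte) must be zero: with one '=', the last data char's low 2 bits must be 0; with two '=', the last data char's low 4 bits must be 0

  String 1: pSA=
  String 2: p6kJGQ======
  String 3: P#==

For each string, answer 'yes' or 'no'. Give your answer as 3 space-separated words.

Answer: yes no no

Derivation:
String 1: 'pSA=' → valid
String 2: 'p6kJGQ======' → invalid (6 pad chars (max 2))
String 3: 'P#==' → invalid (bad char(s): ['#'])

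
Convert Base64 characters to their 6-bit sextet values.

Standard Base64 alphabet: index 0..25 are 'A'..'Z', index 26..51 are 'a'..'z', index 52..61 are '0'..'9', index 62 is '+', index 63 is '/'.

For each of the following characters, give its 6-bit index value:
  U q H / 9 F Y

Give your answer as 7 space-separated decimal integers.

Answer: 20 42 7 63 61 5 24

Derivation:
'U': A..Z range, ord('U') − ord('A') = 20
'q': a..z range, 26 + ord('q') − ord('a') = 42
'H': A..Z range, ord('H') − ord('A') = 7
'/': index 63
'9': 0..9 range, 52 + ord('9') − ord('0') = 61
'F': A..Z range, ord('F') − ord('A') = 5
'Y': A..Z range, ord('Y') − ord('A') = 24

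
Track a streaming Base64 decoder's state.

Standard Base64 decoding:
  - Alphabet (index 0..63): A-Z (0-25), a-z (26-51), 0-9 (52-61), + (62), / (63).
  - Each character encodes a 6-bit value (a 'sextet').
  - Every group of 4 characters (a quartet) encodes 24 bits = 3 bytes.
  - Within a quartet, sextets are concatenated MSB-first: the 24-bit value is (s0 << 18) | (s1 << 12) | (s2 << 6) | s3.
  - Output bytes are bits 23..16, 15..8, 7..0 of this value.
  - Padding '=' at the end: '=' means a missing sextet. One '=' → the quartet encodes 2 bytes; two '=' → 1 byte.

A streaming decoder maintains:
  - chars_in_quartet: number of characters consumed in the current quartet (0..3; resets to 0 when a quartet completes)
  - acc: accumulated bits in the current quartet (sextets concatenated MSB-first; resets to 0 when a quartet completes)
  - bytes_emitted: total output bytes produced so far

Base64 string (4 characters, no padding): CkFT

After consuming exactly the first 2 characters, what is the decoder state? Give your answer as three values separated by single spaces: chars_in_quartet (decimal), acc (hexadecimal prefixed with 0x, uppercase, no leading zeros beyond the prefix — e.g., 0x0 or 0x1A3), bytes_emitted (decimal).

Answer: 2 0xA4 0

Derivation:
After char 0 ('C'=2): chars_in_quartet=1 acc=0x2 bytes_emitted=0
After char 1 ('k'=36): chars_in_quartet=2 acc=0xA4 bytes_emitted=0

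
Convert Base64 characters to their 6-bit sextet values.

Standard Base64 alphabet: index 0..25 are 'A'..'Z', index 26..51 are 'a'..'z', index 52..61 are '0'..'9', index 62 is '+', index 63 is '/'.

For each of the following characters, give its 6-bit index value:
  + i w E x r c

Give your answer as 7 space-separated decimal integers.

'+': index 62
'i': a..z range, 26 + ord('i') − ord('a') = 34
'w': a..z range, 26 + ord('w') − ord('a') = 48
'E': A..Z range, ord('E') − ord('A') = 4
'x': a..z range, 26 + ord('x') − ord('a') = 49
'r': a..z range, 26 + ord('r') − ord('a') = 43
'c': a..z range, 26 + ord('c') − ord('a') = 28

Answer: 62 34 48 4 49 43 28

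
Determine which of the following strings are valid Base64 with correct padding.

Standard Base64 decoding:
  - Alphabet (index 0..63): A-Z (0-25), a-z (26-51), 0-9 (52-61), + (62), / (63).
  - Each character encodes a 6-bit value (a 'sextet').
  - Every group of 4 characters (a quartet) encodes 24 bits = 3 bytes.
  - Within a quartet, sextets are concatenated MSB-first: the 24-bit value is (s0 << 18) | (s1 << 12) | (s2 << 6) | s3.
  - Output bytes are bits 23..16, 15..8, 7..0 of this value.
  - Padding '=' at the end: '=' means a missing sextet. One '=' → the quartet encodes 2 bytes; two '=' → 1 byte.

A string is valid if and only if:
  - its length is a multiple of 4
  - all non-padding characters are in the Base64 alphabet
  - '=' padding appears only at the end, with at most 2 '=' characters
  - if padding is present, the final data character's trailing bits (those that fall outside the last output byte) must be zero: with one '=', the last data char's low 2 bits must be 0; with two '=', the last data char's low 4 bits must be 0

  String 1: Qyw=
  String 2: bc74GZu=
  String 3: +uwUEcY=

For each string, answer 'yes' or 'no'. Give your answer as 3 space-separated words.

Answer: yes no yes

Derivation:
String 1: 'Qyw=' → valid
String 2: 'bc74GZu=' → invalid (bad trailing bits)
String 3: '+uwUEcY=' → valid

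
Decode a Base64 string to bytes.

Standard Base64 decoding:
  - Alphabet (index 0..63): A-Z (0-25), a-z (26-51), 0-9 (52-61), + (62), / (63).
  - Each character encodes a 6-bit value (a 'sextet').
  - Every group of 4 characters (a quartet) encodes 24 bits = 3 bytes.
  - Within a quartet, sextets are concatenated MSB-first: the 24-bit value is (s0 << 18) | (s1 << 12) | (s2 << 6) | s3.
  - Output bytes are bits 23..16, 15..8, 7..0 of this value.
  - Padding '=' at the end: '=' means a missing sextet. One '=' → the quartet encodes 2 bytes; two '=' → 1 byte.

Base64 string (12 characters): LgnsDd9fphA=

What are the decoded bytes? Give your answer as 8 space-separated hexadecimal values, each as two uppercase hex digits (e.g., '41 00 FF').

Answer: 2E 09 EC 0D DF 5F A6 10

Derivation:
After char 0 ('L'=11): chars_in_quartet=1 acc=0xB bytes_emitted=0
After char 1 ('g'=32): chars_in_quartet=2 acc=0x2E0 bytes_emitted=0
After char 2 ('n'=39): chars_in_quartet=3 acc=0xB827 bytes_emitted=0
After char 3 ('s'=44): chars_in_quartet=4 acc=0x2E09EC -> emit 2E 09 EC, reset; bytes_emitted=3
After char 4 ('D'=3): chars_in_quartet=1 acc=0x3 bytes_emitted=3
After char 5 ('d'=29): chars_in_quartet=2 acc=0xDD bytes_emitted=3
After char 6 ('9'=61): chars_in_quartet=3 acc=0x377D bytes_emitted=3
After char 7 ('f'=31): chars_in_quartet=4 acc=0xDDF5F -> emit 0D DF 5F, reset; bytes_emitted=6
After char 8 ('p'=41): chars_in_quartet=1 acc=0x29 bytes_emitted=6
After char 9 ('h'=33): chars_in_quartet=2 acc=0xA61 bytes_emitted=6
After char 10 ('A'=0): chars_in_quartet=3 acc=0x29840 bytes_emitted=6
Padding '=': partial quartet acc=0x29840 -> emit A6 10; bytes_emitted=8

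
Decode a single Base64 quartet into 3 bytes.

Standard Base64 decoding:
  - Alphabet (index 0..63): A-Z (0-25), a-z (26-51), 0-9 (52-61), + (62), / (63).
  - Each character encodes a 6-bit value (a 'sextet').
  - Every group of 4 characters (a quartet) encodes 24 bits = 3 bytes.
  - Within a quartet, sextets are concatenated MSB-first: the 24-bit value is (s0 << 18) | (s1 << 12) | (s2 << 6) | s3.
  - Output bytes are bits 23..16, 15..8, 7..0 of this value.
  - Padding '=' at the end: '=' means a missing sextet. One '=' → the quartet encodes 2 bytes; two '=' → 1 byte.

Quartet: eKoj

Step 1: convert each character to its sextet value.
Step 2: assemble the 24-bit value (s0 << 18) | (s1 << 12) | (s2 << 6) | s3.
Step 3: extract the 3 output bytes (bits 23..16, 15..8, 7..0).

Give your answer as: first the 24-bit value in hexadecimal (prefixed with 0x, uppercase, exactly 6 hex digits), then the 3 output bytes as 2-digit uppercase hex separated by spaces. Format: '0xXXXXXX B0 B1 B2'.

Sextets: e=30, K=10, o=40, j=35
24-bit: (30<<18) | (10<<12) | (40<<6) | 35
      = 0x780000 | 0x00A000 | 0x000A00 | 0x000023
      = 0x78AA23
Bytes: (v>>16)&0xFF=78, (v>>8)&0xFF=AA, v&0xFF=23

Answer: 0x78AA23 78 AA 23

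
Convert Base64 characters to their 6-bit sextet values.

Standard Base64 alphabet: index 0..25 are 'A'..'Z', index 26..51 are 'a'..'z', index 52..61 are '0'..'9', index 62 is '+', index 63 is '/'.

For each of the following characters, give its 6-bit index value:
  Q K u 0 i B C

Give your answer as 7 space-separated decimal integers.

'Q': A..Z range, ord('Q') − ord('A') = 16
'K': A..Z range, ord('K') − ord('A') = 10
'u': a..z range, 26 + ord('u') − ord('a') = 46
'0': 0..9 range, 52 + ord('0') − ord('0') = 52
'i': a..z range, 26 + ord('i') − ord('a') = 34
'B': A..Z range, ord('B') − ord('A') = 1
'C': A..Z range, ord('C') − ord('A') = 2

Answer: 16 10 46 52 34 1 2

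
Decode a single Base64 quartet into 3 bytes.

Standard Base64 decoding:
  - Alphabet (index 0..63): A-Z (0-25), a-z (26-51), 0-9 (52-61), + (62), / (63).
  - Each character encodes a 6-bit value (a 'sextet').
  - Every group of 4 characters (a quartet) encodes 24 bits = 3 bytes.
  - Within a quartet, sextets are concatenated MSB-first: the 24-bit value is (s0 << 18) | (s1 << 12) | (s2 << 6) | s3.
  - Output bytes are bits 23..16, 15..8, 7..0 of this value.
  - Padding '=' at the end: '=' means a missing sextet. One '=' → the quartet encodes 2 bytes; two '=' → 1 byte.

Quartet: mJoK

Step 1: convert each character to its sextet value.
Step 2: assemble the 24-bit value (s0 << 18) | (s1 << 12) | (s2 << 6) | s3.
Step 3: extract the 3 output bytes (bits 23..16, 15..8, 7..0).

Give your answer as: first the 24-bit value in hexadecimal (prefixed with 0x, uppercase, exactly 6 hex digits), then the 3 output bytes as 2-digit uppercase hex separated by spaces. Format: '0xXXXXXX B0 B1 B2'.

Answer: 0x989A0A 98 9A 0A

Derivation:
Sextets: m=38, J=9, o=40, K=10
24-bit: (38<<18) | (9<<12) | (40<<6) | 10
      = 0x980000 | 0x009000 | 0x000A00 | 0x00000A
      = 0x989A0A
Bytes: (v>>16)&0xFF=98, (v>>8)&0xFF=9A, v&0xFF=0A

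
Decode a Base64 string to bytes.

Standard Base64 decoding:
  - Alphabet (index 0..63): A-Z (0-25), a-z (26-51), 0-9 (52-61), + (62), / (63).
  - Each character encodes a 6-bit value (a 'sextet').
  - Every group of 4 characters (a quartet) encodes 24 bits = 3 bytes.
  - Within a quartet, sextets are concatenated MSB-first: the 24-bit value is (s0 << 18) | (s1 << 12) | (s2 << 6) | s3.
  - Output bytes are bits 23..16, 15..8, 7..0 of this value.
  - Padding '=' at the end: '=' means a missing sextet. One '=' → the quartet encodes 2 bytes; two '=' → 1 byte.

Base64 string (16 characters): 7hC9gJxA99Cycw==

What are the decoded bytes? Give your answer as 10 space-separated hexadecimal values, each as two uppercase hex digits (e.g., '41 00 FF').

Answer: EE 10 BD 80 9C 40 F7 D0 B2 73

Derivation:
After char 0 ('7'=59): chars_in_quartet=1 acc=0x3B bytes_emitted=0
After char 1 ('h'=33): chars_in_quartet=2 acc=0xEE1 bytes_emitted=0
After char 2 ('C'=2): chars_in_quartet=3 acc=0x3B842 bytes_emitted=0
After char 3 ('9'=61): chars_in_quartet=4 acc=0xEE10BD -> emit EE 10 BD, reset; bytes_emitted=3
After char 4 ('g'=32): chars_in_quartet=1 acc=0x20 bytes_emitted=3
After char 5 ('J'=9): chars_in_quartet=2 acc=0x809 bytes_emitted=3
After char 6 ('x'=49): chars_in_quartet=3 acc=0x20271 bytes_emitted=3
After char 7 ('A'=0): chars_in_quartet=4 acc=0x809C40 -> emit 80 9C 40, reset; bytes_emitted=6
After char 8 ('9'=61): chars_in_quartet=1 acc=0x3D bytes_emitted=6
After char 9 ('9'=61): chars_in_quartet=2 acc=0xF7D bytes_emitted=6
After char 10 ('C'=2): chars_in_quartet=3 acc=0x3DF42 bytes_emitted=6
After char 11 ('y'=50): chars_in_quartet=4 acc=0xF7D0B2 -> emit F7 D0 B2, reset; bytes_emitted=9
After char 12 ('c'=28): chars_in_quartet=1 acc=0x1C bytes_emitted=9
After char 13 ('w'=48): chars_in_quartet=2 acc=0x730 bytes_emitted=9
Padding '==': partial quartet acc=0x730 -> emit 73; bytes_emitted=10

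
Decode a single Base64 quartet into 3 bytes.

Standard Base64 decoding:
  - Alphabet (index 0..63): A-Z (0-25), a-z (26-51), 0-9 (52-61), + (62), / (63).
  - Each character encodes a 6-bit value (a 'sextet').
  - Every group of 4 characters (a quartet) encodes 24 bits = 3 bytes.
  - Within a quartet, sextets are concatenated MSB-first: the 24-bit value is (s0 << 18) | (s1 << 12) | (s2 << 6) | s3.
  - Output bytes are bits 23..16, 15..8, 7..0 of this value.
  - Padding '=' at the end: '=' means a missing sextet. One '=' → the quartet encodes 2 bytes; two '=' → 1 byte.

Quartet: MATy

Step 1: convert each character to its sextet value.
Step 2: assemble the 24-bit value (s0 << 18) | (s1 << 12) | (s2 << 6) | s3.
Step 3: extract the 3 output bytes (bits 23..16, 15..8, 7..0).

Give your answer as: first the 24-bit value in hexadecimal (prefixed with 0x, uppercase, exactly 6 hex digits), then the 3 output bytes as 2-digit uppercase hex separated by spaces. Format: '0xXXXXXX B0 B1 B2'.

Sextets: M=12, A=0, T=19, y=50
24-bit: (12<<18) | (0<<12) | (19<<6) | 50
      = 0x300000 | 0x000000 | 0x0004C0 | 0x000032
      = 0x3004F2
Bytes: (v>>16)&0xFF=30, (v>>8)&0xFF=04, v&0xFF=F2

Answer: 0x3004F2 30 04 F2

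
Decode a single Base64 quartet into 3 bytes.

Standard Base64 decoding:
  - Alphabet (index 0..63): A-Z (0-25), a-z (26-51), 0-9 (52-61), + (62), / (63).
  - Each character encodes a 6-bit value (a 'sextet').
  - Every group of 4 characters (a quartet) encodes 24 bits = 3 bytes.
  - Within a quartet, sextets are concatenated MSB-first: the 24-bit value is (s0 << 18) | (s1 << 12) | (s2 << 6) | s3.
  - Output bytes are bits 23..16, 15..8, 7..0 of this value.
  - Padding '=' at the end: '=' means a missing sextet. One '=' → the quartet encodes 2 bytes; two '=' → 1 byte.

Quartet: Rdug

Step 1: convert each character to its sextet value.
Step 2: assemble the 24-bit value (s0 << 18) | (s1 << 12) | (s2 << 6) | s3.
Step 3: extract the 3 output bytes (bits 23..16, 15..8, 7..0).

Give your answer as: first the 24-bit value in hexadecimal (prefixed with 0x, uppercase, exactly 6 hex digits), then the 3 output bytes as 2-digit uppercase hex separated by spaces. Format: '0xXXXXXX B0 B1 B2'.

Sextets: R=17, d=29, u=46, g=32
24-bit: (17<<18) | (29<<12) | (46<<6) | 32
      = 0x440000 | 0x01D000 | 0x000B80 | 0x000020
      = 0x45DBA0
Bytes: (v>>16)&0xFF=45, (v>>8)&0xFF=DB, v&0xFF=A0

Answer: 0x45DBA0 45 DB A0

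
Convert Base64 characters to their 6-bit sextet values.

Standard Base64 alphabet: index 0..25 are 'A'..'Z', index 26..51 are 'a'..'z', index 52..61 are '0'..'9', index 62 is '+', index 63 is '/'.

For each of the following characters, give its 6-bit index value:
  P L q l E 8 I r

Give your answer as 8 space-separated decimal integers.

Answer: 15 11 42 37 4 60 8 43

Derivation:
'P': A..Z range, ord('P') − ord('A') = 15
'L': A..Z range, ord('L') − ord('A') = 11
'q': a..z range, 26 + ord('q') − ord('a') = 42
'l': a..z range, 26 + ord('l') − ord('a') = 37
'E': A..Z range, ord('E') − ord('A') = 4
'8': 0..9 range, 52 + ord('8') − ord('0') = 60
'I': A..Z range, ord('I') − ord('A') = 8
'r': a..z range, 26 + ord('r') − ord('a') = 43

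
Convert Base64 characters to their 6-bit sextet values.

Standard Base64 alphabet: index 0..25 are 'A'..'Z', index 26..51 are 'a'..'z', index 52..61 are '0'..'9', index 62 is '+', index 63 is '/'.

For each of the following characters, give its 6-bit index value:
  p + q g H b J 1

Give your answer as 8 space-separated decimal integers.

'p': a..z range, 26 + ord('p') − ord('a') = 41
'+': index 62
'q': a..z range, 26 + ord('q') − ord('a') = 42
'g': a..z range, 26 + ord('g') − ord('a') = 32
'H': A..Z range, ord('H') − ord('A') = 7
'b': a..z range, 26 + ord('b') − ord('a') = 27
'J': A..Z range, ord('J') − ord('A') = 9
'1': 0..9 range, 52 + ord('1') − ord('0') = 53

Answer: 41 62 42 32 7 27 9 53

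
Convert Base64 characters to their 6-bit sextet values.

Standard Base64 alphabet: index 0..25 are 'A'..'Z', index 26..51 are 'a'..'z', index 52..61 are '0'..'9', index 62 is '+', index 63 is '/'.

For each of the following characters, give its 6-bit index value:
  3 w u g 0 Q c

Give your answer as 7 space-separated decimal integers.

Answer: 55 48 46 32 52 16 28

Derivation:
'3': 0..9 range, 52 + ord('3') − ord('0') = 55
'w': a..z range, 26 + ord('w') − ord('a') = 48
'u': a..z range, 26 + ord('u') − ord('a') = 46
'g': a..z range, 26 + ord('g') − ord('a') = 32
'0': 0..9 range, 52 + ord('0') − ord('0') = 52
'Q': A..Z range, ord('Q') − ord('A') = 16
'c': a..z range, 26 + ord('c') − ord('a') = 28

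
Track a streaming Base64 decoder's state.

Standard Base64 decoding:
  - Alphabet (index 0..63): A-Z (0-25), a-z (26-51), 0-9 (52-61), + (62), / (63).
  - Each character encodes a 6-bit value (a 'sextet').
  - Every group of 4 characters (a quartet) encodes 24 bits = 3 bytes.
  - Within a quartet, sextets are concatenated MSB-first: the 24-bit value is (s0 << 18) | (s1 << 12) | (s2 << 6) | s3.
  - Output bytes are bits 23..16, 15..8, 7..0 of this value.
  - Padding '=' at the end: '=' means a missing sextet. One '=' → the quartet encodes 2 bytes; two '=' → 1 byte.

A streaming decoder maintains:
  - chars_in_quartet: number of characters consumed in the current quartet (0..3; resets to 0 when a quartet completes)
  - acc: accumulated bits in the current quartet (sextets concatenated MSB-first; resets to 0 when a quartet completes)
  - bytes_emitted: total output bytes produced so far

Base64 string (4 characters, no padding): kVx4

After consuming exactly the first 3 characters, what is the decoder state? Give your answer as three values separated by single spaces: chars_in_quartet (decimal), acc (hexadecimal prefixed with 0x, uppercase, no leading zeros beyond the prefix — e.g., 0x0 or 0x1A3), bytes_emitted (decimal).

Answer: 3 0x24571 0

Derivation:
After char 0 ('k'=36): chars_in_quartet=1 acc=0x24 bytes_emitted=0
After char 1 ('V'=21): chars_in_quartet=2 acc=0x915 bytes_emitted=0
After char 2 ('x'=49): chars_in_quartet=3 acc=0x24571 bytes_emitted=0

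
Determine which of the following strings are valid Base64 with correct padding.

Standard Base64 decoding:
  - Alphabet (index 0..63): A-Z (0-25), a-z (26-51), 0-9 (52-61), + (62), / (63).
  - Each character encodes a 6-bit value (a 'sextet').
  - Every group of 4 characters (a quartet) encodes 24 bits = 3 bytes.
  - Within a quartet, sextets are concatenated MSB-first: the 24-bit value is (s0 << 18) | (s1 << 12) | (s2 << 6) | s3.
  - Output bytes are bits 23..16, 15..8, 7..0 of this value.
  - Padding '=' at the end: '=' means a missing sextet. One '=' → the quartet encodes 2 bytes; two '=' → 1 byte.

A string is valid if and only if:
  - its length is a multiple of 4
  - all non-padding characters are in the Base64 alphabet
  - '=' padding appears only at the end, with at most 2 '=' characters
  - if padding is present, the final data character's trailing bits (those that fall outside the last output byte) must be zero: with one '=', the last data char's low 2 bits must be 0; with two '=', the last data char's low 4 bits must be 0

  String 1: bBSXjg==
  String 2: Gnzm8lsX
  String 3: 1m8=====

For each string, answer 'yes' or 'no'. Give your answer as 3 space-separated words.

Answer: yes yes no

Derivation:
String 1: 'bBSXjg==' → valid
String 2: 'Gnzm8lsX' → valid
String 3: '1m8=====' → invalid (5 pad chars (max 2))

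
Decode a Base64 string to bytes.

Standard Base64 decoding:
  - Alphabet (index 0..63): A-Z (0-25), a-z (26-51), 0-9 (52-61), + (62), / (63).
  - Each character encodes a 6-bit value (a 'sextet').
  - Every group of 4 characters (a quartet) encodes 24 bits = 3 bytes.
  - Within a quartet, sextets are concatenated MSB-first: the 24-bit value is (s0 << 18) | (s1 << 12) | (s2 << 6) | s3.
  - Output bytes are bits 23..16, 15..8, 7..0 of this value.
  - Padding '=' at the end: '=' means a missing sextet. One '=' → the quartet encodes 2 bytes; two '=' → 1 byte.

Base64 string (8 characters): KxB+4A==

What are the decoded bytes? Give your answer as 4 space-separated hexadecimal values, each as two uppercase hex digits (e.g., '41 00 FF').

After char 0 ('K'=10): chars_in_quartet=1 acc=0xA bytes_emitted=0
After char 1 ('x'=49): chars_in_quartet=2 acc=0x2B1 bytes_emitted=0
After char 2 ('B'=1): chars_in_quartet=3 acc=0xAC41 bytes_emitted=0
After char 3 ('+'=62): chars_in_quartet=4 acc=0x2B107E -> emit 2B 10 7E, reset; bytes_emitted=3
After char 4 ('4'=56): chars_in_quartet=1 acc=0x38 bytes_emitted=3
After char 5 ('A'=0): chars_in_quartet=2 acc=0xE00 bytes_emitted=3
Padding '==': partial quartet acc=0xE00 -> emit E0; bytes_emitted=4

Answer: 2B 10 7E E0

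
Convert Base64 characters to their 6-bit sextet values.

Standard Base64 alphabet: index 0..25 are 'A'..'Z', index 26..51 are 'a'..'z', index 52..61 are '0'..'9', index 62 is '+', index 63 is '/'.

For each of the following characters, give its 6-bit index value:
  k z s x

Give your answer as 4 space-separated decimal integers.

'k': a..z range, 26 + ord('k') − ord('a') = 36
'z': a..z range, 26 + ord('z') − ord('a') = 51
's': a..z range, 26 + ord('s') − ord('a') = 44
'x': a..z range, 26 + ord('x') − ord('a') = 49

Answer: 36 51 44 49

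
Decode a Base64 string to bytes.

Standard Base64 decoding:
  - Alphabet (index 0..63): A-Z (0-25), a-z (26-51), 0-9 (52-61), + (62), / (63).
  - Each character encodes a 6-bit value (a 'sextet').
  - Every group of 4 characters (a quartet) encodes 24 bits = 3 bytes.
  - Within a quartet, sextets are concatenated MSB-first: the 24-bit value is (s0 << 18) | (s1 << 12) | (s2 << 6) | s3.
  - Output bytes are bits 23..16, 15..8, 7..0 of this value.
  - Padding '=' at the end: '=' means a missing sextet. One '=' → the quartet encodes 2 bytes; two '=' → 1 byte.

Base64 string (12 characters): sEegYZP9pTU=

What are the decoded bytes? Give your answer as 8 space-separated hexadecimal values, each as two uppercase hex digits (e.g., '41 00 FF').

Answer: B0 47 A0 61 93 FD A5 35

Derivation:
After char 0 ('s'=44): chars_in_quartet=1 acc=0x2C bytes_emitted=0
After char 1 ('E'=4): chars_in_quartet=2 acc=0xB04 bytes_emitted=0
After char 2 ('e'=30): chars_in_quartet=3 acc=0x2C11E bytes_emitted=0
After char 3 ('g'=32): chars_in_quartet=4 acc=0xB047A0 -> emit B0 47 A0, reset; bytes_emitted=3
After char 4 ('Y'=24): chars_in_quartet=1 acc=0x18 bytes_emitted=3
After char 5 ('Z'=25): chars_in_quartet=2 acc=0x619 bytes_emitted=3
After char 6 ('P'=15): chars_in_quartet=3 acc=0x1864F bytes_emitted=3
After char 7 ('9'=61): chars_in_quartet=4 acc=0x6193FD -> emit 61 93 FD, reset; bytes_emitted=6
After char 8 ('p'=41): chars_in_quartet=1 acc=0x29 bytes_emitted=6
After char 9 ('T'=19): chars_in_quartet=2 acc=0xA53 bytes_emitted=6
After char 10 ('U'=20): chars_in_quartet=3 acc=0x294D4 bytes_emitted=6
Padding '=': partial quartet acc=0x294D4 -> emit A5 35; bytes_emitted=8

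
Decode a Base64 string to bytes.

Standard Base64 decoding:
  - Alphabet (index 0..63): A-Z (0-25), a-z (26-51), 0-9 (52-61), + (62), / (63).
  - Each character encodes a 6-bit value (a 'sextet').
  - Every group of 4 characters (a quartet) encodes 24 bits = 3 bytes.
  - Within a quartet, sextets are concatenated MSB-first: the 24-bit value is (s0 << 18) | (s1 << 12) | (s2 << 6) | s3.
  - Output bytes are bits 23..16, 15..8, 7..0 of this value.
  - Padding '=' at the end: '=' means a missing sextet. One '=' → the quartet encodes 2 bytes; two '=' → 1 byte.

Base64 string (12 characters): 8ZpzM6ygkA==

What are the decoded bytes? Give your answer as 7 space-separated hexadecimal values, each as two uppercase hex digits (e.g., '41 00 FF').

Answer: F1 9A 73 33 AC A0 90

Derivation:
After char 0 ('8'=60): chars_in_quartet=1 acc=0x3C bytes_emitted=0
After char 1 ('Z'=25): chars_in_quartet=2 acc=0xF19 bytes_emitted=0
After char 2 ('p'=41): chars_in_quartet=3 acc=0x3C669 bytes_emitted=0
After char 3 ('z'=51): chars_in_quartet=4 acc=0xF19A73 -> emit F1 9A 73, reset; bytes_emitted=3
After char 4 ('M'=12): chars_in_quartet=1 acc=0xC bytes_emitted=3
After char 5 ('6'=58): chars_in_quartet=2 acc=0x33A bytes_emitted=3
After char 6 ('y'=50): chars_in_quartet=3 acc=0xCEB2 bytes_emitted=3
After char 7 ('g'=32): chars_in_quartet=4 acc=0x33ACA0 -> emit 33 AC A0, reset; bytes_emitted=6
After char 8 ('k'=36): chars_in_quartet=1 acc=0x24 bytes_emitted=6
After char 9 ('A'=0): chars_in_quartet=2 acc=0x900 bytes_emitted=6
Padding '==': partial quartet acc=0x900 -> emit 90; bytes_emitted=7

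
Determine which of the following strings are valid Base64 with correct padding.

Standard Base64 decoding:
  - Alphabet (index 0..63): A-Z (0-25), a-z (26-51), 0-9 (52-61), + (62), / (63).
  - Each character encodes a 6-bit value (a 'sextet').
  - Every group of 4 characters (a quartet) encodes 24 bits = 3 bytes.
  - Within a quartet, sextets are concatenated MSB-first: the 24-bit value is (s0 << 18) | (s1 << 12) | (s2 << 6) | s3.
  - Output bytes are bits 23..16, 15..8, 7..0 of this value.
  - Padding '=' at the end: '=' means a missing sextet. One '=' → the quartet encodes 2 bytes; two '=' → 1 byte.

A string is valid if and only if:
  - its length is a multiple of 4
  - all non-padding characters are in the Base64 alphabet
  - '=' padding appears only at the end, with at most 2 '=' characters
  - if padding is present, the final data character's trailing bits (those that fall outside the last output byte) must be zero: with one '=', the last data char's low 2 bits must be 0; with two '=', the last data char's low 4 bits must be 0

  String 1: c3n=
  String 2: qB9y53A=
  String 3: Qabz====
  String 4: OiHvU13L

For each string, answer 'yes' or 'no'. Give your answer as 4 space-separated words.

String 1: 'c3n=' → invalid (bad trailing bits)
String 2: 'qB9y53A=' → valid
String 3: 'Qabz====' → invalid (4 pad chars (max 2))
String 4: 'OiHvU13L' → valid

Answer: no yes no yes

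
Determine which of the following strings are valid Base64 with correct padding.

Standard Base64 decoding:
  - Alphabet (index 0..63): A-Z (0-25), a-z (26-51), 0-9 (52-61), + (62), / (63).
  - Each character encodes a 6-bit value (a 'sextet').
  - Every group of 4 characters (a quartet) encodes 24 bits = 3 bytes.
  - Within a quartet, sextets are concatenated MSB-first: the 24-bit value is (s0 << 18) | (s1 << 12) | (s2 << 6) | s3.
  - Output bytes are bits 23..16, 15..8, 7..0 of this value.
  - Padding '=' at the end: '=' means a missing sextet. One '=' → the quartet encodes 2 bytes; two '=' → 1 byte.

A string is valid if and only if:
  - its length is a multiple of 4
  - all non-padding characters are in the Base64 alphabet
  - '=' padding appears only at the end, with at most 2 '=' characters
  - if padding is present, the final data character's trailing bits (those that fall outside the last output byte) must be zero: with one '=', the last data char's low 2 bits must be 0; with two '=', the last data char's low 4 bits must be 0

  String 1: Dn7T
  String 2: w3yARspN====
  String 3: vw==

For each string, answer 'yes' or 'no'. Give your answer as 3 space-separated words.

String 1: 'Dn7T' → valid
String 2: 'w3yARspN====' → invalid (4 pad chars (max 2))
String 3: 'vw==' → valid

Answer: yes no yes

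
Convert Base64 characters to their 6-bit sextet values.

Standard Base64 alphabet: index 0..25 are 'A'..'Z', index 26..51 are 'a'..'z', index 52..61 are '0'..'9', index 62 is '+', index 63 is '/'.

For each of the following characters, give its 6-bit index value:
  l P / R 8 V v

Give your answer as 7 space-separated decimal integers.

Answer: 37 15 63 17 60 21 47

Derivation:
'l': a..z range, 26 + ord('l') − ord('a') = 37
'P': A..Z range, ord('P') − ord('A') = 15
'/': index 63
'R': A..Z range, ord('R') − ord('A') = 17
'8': 0..9 range, 52 + ord('8') − ord('0') = 60
'V': A..Z range, ord('V') − ord('A') = 21
'v': a..z range, 26 + ord('v') − ord('a') = 47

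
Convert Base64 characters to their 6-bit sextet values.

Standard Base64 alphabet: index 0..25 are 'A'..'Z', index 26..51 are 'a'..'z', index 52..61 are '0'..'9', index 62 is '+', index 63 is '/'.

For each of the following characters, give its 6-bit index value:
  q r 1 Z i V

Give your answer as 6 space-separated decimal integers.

Answer: 42 43 53 25 34 21

Derivation:
'q': a..z range, 26 + ord('q') − ord('a') = 42
'r': a..z range, 26 + ord('r') − ord('a') = 43
'1': 0..9 range, 52 + ord('1') − ord('0') = 53
'Z': A..Z range, ord('Z') − ord('A') = 25
'i': a..z range, 26 + ord('i') − ord('a') = 34
'V': A..Z range, ord('V') − ord('A') = 21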